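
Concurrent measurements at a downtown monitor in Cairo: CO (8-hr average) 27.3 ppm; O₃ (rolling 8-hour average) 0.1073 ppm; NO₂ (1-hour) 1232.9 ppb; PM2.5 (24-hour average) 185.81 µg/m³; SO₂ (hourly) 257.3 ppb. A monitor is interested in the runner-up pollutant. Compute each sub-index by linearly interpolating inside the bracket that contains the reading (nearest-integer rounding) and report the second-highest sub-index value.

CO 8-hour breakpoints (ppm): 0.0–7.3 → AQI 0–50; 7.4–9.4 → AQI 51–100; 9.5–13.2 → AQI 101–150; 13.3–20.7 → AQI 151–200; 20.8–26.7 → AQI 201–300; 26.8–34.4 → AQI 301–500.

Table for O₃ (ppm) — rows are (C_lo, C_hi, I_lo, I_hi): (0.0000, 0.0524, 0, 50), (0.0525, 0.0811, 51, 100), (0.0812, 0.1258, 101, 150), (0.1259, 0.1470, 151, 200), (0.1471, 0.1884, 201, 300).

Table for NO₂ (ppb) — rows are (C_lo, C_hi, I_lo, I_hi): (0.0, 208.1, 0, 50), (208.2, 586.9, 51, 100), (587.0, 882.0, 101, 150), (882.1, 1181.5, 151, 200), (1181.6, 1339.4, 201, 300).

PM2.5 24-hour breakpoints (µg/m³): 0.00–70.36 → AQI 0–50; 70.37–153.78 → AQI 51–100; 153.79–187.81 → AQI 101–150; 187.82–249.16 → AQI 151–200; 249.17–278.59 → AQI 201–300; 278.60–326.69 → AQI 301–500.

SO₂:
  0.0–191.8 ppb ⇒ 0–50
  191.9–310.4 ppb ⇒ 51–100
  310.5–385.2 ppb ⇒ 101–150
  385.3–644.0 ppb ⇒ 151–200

CO: 27.3 lies in 26.8–34.4, so I_lo=301, I_hi=500, C_lo=26.8, C_hi=34.4.
(500−301)/(34.4−26.8) × (27.3−26.8) + 301 = 199/7.6 × 0.5 + 301 ≈ 314.09 → 314.
O₃: row 0.0812–0.1258 (AQI 101–150). (150−101)·(0.1073−0.0812)/(0.1258−0.0812) + 101 = 49·0.0261/0.0446 + 101 ≈ 129.67 → 130.
NO₂: 1232.9 lies in 1181.6–1339.4, so I_lo=201, I_hi=300, C_lo=1181.6, C_hi=1339.4.
(300−201)/(1339.4−1181.6) × (1232.9−1181.6) + 201 = 99/157.8 × 51.3 + 201 ≈ 233.18 → 233.
PM2.5 185.81: bracket 153.79–187.81 → index 101–150; slope 49/34.02, offset 32.02.
AQI = 101 + 49/34.02·32.02 ≈ 147.12 ⇒ 147.
SO₂ 257.3: bracket 191.9–310.4 → index 51–100; slope 49/118.5, offset 65.4.
AQI = 51 + 49/118.5·65.4 ≈ 78.04 ⇒ 78.
Sub-indices: CO→314, O₃→130, NO₂→233, PM2.5→147, SO₂→78. Ranked high→low: 314, 233, 147, 130, 78. Second-highest sub-index = 233.

233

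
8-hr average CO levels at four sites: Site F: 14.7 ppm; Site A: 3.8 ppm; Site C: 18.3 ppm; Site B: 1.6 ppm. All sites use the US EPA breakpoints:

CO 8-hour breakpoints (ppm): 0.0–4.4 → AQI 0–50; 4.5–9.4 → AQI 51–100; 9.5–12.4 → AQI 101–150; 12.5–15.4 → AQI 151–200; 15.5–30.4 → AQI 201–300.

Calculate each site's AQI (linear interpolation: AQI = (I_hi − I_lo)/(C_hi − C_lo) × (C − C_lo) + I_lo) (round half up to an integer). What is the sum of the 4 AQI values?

Site F: 14.7 ∈ [12.5, 15.4] ↔ index [151, 200].
151 + (14.7−12.5)·(200−151)/(15.4−12.5) = 151 + 2.2·49/2.9 ≈ 188.17, so AQI = 188.
Site A: 3.8 lies in 0.0–4.4, so I_lo=0, I_hi=50, C_lo=0.0, C_hi=4.4.
(50−0)/(4.4−0.0) × (3.8−0.0) + 0 = 50/4.4 × 3.8 + 0 ≈ 43.18 → 43.
Site C: 18.3 ∈ [15.5, 30.4] ↔ index [201, 300].
201 + (18.3−15.5)·(300−201)/(30.4−15.5) = 201 + 2.8·99/14.9 ≈ 219.60, so AQI = 220.
Site B: row 0.0–4.4 (AQI 0–50). (50−0)·(1.6−0.0)/(4.4−0.0) + 0 = 50·1.6/4.4 + 0 ≈ 18.18 → 18.
AQIs: Site F=188, Site A=43, Site C=220, Site B=18. Sum = 188 + 43 + 220 + 18 = 469.

469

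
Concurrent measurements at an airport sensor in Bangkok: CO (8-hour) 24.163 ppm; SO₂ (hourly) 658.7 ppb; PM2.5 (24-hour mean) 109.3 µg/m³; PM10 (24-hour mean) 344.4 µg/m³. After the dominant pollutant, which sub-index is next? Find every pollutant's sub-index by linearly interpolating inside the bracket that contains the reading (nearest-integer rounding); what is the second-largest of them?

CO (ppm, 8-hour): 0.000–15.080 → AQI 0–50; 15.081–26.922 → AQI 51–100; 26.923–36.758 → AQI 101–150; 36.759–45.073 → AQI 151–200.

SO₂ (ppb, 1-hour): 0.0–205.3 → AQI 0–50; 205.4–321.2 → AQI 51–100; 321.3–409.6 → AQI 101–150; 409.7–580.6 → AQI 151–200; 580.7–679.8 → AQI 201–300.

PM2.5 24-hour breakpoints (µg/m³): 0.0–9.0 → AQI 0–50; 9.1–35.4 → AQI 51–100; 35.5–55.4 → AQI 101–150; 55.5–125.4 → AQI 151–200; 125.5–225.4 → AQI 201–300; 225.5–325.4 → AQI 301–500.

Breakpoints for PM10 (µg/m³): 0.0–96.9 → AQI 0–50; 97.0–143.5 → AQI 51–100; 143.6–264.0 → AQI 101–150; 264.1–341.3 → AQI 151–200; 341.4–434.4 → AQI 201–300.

CO: row 15.081–26.922 (AQI 51–100). (100−51)·(24.163−15.081)/(26.922−15.081) + 51 = 49·9.082/11.841 + 51 ≈ 88.58 → 89.
SO₂ 658.7: bracket 580.7–679.8 → index 201–300; slope 99/99.1, offset 78.0.
AQI = 201 + 99/99.1·78.0 ≈ 278.92 ⇒ 279.
PM2.5: 109.3 ∈ [55.5, 125.4] ↔ index [151, 200].
151 + (109.3−55.5)·(200−151)/(125.4−55.5) = 151 + 53.8·49/69.9 ≈ 188.71, so AQI = 189.
PM10: row 341.4–434.4 (AQI 201–300). (300−201)·(344.4−341.4)/(434.4−341.4) + 201 = 99·3.0/93.0 + 201 ≈ 204.19 → 204.
Sub-indices: CO→89, SO₂→279, PM2.5→189, PM10→204. Ranked high→low: 279, 204, 189, 89. Second-highest sub-index = 204.

204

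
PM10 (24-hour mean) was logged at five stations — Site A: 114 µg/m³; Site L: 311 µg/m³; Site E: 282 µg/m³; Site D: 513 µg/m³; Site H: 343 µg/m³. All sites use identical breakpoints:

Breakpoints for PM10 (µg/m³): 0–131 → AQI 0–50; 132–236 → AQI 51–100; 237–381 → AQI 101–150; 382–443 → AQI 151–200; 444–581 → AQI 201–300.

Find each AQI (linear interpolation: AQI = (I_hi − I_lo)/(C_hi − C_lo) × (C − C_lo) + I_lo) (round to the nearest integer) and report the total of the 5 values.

Site A: 114 ∈ [0, 131] ↔ index [0, 50].
0 + (114−0)·(50−0)/(131−0) = 0 + 114·50/131 ≈ 43.51, so AQI = 44.
Site L: row 237–381 (AQI 101–150). (150−101)·(311−237)/(381−237) + 101 = 49·74/144 + 101 ≈ 126.18 → 126.
Site E: 282 ∈ [237, 381] ↔ index [101, 150].
101 + (282−237)·(150−101)/(381−237) = 101 + 45·49/144 ≈ 116.31, so AQI = 116.
Site D: 513 ∈ [444, 581] ↔ index [201, 300].
201 + (513−444)·(300−201)/(581−444) = 201 + 69·99/137 ≈ 250.86, so AQI = 251.
Site H: row 237–381 (AQI 101–150). (150−101)·(343−237)/(381−237) + 101 = 49·106/144 + 101 ≈ 137.07 → 137.
AQIs: Site A=44, Site L=126, Site E=116, Site D=251, Site H=137. Sum = 44 + 126 + 116 + 251 + 137 = 674.

674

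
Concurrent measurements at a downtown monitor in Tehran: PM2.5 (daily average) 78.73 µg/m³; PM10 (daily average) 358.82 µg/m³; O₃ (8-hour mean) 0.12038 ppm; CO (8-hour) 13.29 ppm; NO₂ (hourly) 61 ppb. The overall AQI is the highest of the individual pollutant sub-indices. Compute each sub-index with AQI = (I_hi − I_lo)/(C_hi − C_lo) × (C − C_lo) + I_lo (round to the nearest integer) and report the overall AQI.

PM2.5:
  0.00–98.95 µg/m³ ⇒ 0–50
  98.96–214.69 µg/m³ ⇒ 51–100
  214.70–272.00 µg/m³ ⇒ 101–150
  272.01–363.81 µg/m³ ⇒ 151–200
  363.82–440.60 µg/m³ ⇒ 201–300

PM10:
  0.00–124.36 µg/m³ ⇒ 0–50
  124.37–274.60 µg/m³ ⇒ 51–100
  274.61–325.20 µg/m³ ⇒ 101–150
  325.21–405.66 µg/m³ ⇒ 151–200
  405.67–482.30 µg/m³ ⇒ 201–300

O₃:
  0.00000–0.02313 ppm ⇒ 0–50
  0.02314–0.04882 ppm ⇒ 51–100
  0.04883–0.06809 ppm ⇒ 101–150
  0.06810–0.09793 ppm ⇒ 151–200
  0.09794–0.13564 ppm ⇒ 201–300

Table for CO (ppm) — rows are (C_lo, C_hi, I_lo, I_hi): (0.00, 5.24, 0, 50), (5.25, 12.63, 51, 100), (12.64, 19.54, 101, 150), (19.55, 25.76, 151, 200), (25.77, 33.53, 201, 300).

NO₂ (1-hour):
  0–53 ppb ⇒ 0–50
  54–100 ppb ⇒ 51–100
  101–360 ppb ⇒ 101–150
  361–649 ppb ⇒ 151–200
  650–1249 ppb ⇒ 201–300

260

PM2.5: 78.73 lies in 0.00–98.95, so I_lo=0, I_hi=50, C_lo=0.00, C_hi=98.95.
(50−0)/(98.95−0.00) × (78.73−0.00) + 0 = 50/98.95 × 78.73 + 0 ≈ 39.78 → 40.
PM10: 358.82 ∈ [325.21, 405.66] ↔ index [151, 200].
151 + (358.82−325.21)·(200−151)/(405.66−325.21) = 151 + 33.61·49/80.45 ≈ 171.47, so AQI = 171.
O₃: 0.12038 ∈ [0.09794, 0.13564] ↔ index [201, 300].
201 + (0.12038−0.09794)·(300−201)/(0.13564−0.09794) = 201 + 0.02244·99/0.03770 ≈ 259.93, so AQI = 260.
CO 13.29: bracket 12.64–19.54 → index 101–150; slope 49/6.90, offset 0.65.
AQI = 101 + 49/6.90·0.65 ≈ 105.62 ⇒ 106.
NO₂: row 54–100 (AQI 51–100). (100−51)·(61−54)/(100−54) + 51 = 49·7/46 + 51 ≈ 58.46 → 58.
Sub-indices: PM2.5→40, PM10→171, O₃→260, CO→106, NO₂→58. Overall AQI = max = 260; dominant pollutant is O₃.
AQI 260: Very Unhealthy.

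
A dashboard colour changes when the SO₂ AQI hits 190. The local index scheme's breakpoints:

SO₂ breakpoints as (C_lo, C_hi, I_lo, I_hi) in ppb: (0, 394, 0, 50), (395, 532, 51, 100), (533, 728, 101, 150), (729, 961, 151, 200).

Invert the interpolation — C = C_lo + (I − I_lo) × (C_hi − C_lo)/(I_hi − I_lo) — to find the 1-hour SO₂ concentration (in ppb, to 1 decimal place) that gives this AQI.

AQI 190 lies in the 151–200 band, which corresponds to 729–961 ppb.
C = 729 + (190−151)×(961−729)/(200−151) = 729 + 39×232/49 ≈ 913.653 ppb → 913.7 ppb to 1 dp.

913.7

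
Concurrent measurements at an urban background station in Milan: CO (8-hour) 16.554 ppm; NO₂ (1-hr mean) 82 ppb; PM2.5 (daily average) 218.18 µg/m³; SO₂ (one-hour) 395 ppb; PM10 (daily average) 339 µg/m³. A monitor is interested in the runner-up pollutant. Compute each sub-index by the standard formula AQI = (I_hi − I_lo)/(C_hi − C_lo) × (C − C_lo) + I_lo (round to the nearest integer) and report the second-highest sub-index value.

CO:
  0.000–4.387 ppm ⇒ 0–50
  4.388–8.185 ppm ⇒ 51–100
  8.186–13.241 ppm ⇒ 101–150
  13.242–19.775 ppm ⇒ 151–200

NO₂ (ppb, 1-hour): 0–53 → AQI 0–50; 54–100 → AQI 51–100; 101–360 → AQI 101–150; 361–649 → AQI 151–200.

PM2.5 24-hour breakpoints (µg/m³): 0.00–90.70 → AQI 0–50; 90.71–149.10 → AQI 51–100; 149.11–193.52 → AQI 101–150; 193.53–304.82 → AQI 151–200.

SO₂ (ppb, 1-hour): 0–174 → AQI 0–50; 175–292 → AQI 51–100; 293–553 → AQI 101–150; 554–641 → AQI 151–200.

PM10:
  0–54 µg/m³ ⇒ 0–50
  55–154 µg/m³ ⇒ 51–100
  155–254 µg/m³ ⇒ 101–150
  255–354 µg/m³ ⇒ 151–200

CO 16.554: bracket 13.242–19.775 → index 151–200; slope 49/6.533, offset 3.312.
AQI = 151 + 49/6.533·3.312 ≈ 175.84 ⇒ 176.
NO₂: 82 lies in 54–100, so I_lo=51, I_hi=100, C_lo=54, C_hi=100.
(100−51)/(100−54) × (82−54) + 51 = 49/46 × 28 + 51 ≈ 80.83 → 81.
PM2.5: 218.18 lies in 193.53–304.82, so I_lo=151, I_hi=200, C_lo=193.53, C_hi=304.82.
(200−151)/(304.82−193.53) × (218.18−193.53) + 151 = 49/111.29 × 24.65 + 151 ≈ 161.85 → 162.
SO₂: 395 lies in 293–553, so I_lo=101, I_hi=150, C_lo=293, C_hi=553.
(150−101)/(553−293) × (395−293) + 101 = 49/260 × 102 + 101 ≈ 120.22 → 120.
PM10 339: bracket 255–354 → index 151–200; slope 49/99, offset 84.
AQI = 151 + 49/99·84 ≈ 192.58 ⇒ 193.
Sub-indices: CO→176, NO₂→81, PM2.5→162, SO₂→120, PM10→193. Ranked high→low: 193, 176, 162, 120, 81. Second-highest sub-index = 176.

176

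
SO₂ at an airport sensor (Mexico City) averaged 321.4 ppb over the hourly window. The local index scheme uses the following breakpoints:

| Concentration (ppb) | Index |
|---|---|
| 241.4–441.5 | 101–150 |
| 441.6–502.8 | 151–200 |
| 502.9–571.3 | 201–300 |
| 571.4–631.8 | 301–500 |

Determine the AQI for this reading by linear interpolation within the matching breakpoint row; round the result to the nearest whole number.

121

SO₂: row 241.4–441.5 (AQI 101–150). (150−101)·(321.4−241.4)/(441.5−241.4) + 101 = 49·80.0/200.1 + 101 ≈ 120.59 → 121.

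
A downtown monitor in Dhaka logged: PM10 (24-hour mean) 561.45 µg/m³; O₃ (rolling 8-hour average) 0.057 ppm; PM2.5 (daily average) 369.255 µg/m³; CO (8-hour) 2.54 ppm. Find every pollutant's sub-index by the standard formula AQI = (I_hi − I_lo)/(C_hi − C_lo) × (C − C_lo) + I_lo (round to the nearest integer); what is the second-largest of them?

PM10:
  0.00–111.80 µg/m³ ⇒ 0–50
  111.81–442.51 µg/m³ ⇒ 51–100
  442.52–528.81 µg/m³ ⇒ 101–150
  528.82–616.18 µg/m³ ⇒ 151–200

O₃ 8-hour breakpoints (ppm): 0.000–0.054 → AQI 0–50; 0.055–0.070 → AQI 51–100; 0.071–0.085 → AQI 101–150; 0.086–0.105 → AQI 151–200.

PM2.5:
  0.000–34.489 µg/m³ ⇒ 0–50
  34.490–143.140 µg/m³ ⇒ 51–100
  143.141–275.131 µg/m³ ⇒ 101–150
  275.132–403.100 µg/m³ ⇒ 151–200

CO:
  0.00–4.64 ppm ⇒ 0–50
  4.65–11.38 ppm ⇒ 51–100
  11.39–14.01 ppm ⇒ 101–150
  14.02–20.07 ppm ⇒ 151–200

169

PM10: 561.45 ∈ [528.82, 616.18] ↔ index [151, 200].
151 + (561.45−528.82)·(200−151)/(616.18−528.82) = 151 + 32.63·49/87.36 ≈ 169.30, so AQI = 169.
O₃: 0.057 ∈ [0.055, 0.070] ↔ index [51, 100].
51 + (0.057−0.055)·(100−51)/(0.070−0.055) = 51 + 0.002·49/0.015 ≈ 57.53, so AQI = 58.
PM2.5: 369.255 ∈ [275.132, 403.100] ↔ index [151, 200].
151 + (369.255−275.132)·(200−151)/(403.100−275.132) = 151 + 94.123·49/127.968 ≈ 187.04, so AQI = 187.
CO: row 0.00–4.64 (AQI 0–50). (50−0)·(2.54−0.00)/(4.64−0.00) + 0 = 50·2.54/4.64 + 0 ≈ 27.37 → 27.
Sub-indices: PM10→169, O₃→58, PM2.5→187, CO→27. Ranked high→low: 187, 169, 58, 27. Second-highest sub-index = 169.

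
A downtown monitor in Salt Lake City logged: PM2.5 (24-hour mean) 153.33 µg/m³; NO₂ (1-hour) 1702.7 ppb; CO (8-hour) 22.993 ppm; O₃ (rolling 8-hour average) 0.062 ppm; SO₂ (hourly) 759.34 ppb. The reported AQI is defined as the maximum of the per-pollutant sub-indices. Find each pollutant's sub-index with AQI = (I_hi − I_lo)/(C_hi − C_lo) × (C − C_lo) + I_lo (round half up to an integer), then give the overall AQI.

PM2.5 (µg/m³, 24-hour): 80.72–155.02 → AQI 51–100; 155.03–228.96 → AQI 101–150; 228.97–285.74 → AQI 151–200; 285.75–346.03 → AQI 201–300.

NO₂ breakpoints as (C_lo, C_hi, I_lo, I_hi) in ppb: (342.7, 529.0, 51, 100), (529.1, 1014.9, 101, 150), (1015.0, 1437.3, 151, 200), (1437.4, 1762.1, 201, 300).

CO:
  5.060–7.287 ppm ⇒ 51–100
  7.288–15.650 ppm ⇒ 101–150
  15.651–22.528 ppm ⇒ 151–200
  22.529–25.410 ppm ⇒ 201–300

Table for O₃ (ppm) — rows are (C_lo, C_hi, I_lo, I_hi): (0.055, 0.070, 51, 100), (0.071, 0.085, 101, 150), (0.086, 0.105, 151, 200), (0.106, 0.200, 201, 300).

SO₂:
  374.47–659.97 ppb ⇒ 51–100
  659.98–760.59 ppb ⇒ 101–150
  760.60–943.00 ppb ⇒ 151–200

PM2.5: row 80.72–155.02 (AQI 51–100). (100−51)·(153.33−80.72)/(155.02−80.72) + 51 = 49·72.61/74.30 + 51 ≈ 98.89 → 99.
NO₂: 1702.7 lies in 1437.4–1762.1, so I_lo=201, I_hi=300, C_lo=1437.4, C_hi=1762.1.
(300−201)/(1762.1−1437.4) × (1702.7−1437.4) + 201 = 99/324.7 × 265.3 + 201 ≈ 281.89 → 282.
CO: 22.993 lies in 22.529–25.410, so I_lo=201, I_hi=300, C_lo=22.529, C_hi=25.410.
(300−201)/(25.410−22.529) × (22.993−22.529) + 201 = 99/2.881 × 0.464 + 201 ≈ 216.94 → 217.
O₃: 0.062 lies in 0.055–0.070, so I_lo=51, I_hi=100, C_lo=0.055, C_hi=0.070.
(100−51)/(0.070−0.055) × (0.062−0.055) + 51 = 49/0.015 × 0.007 + 51 ≈ 73.87 → 74.
SO₂ 759.34: bracket 659.98–760.59 → index 101–150; slope 49/100.61, offset 99.36.
AQI = 101 + 49/100.61·99.36 ≈ 149.39 ⇒ 149.
Sub-indices: PM2.5→99, NO₂→282, CO→217, O₃→74, SO₂→149. Overall AQI = max = 282; dominant pollutant is NO₂.

282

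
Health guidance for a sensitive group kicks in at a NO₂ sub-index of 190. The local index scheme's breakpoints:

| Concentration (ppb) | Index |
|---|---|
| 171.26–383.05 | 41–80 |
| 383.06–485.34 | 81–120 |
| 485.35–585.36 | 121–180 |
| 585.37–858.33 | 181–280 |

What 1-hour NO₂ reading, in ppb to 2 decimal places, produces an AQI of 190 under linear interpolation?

610.18

AQI 190 lies in the 181–280 band, which corresponds to 585.37–858.33 ppb.
C = 585.37 + (190−181)×(858.33−585.37)/(280−181) = 585.37 + 9×272.96/99 ≈ 610.1845 ppb → 610.18 ppb to 2 dp.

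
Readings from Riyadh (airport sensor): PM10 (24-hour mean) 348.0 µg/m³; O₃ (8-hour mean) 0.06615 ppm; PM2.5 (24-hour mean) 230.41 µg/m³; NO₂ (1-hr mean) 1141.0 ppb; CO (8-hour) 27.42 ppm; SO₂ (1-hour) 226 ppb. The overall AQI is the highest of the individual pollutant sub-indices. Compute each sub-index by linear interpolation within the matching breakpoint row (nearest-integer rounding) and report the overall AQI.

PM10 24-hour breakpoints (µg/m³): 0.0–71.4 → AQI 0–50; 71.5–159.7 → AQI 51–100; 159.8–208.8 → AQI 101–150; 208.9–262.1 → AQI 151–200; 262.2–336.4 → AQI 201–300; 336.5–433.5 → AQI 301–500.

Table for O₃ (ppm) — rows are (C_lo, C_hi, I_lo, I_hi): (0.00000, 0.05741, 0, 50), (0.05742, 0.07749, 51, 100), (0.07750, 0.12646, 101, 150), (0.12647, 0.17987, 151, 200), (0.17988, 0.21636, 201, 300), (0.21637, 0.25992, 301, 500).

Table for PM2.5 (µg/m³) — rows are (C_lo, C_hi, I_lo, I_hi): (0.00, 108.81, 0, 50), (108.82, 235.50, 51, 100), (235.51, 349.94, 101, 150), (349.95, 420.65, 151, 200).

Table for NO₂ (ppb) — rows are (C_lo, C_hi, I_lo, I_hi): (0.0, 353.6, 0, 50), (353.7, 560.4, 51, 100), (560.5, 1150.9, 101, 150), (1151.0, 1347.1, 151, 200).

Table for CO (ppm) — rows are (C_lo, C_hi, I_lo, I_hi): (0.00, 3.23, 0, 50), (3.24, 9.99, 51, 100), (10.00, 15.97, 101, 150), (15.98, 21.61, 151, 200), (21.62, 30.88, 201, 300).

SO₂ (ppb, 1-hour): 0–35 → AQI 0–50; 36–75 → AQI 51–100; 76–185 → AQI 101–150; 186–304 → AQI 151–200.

325

PM10: row 336.5–433.5 (AQI 301–500). (500−301)·(348.0−336.5)/(433.5−336.5) + 301 = 199·11.5/97.0 + 301 ≈ 324.59 → 325.
O₃ 0.06615: bracket 0.05742–0.07749 → index 51–100; slope 49/0.02007, offset 0.00873.
AQI = 51 + 49/0.02007·0.00873 ≈ 72.31 ⇒ 72.
PM2.5: 230.41 lies in 108.82–235.50, so I_lo=51, I_hi=100, C_lo=108.82, C_hi=235.50.
(100−51)/(235.50−108.82) × (230.41−108.82) + 51 = 49/126.68 × 121.59 + 51 ≈ 98.03 → 98.
NO₂: 1141.0 ∈ [560.5, 1150.9] ↔ index [101, 150].
101 + (1141.0−560.5)·(150−101)/(1150.9−560.5) = 101 + 580.5·49/590.4 ≈ 149.18, so AQI = 149.
CO: 27.42 lies in 21.62–30.88, so I_lo=201, I_hi=300, C_lo=21.62, C_hi=30.88.
(300−201)/(30.88−21.62) × (27.42−21.62) + 201 = 99/9.26 × 5.80 + 201 ≈ 263.01 → 263.
SO₂: 226 lies in 186–304, so I_lo=151, I_hi=200, C_lo=186, C_hi=304.
(200−151)/(304−186) × (226−186) + 151 = 49/118 × 40 + 151 ≈ 167.61 → 168.
Sub-indices: PM10→325, O₃→72, PM2.5→98, NO₂→149, CO→263, SO₂→168. Overall AQI = max = 325; dominant pollutant is PM10.
AQI 325: Hazardous.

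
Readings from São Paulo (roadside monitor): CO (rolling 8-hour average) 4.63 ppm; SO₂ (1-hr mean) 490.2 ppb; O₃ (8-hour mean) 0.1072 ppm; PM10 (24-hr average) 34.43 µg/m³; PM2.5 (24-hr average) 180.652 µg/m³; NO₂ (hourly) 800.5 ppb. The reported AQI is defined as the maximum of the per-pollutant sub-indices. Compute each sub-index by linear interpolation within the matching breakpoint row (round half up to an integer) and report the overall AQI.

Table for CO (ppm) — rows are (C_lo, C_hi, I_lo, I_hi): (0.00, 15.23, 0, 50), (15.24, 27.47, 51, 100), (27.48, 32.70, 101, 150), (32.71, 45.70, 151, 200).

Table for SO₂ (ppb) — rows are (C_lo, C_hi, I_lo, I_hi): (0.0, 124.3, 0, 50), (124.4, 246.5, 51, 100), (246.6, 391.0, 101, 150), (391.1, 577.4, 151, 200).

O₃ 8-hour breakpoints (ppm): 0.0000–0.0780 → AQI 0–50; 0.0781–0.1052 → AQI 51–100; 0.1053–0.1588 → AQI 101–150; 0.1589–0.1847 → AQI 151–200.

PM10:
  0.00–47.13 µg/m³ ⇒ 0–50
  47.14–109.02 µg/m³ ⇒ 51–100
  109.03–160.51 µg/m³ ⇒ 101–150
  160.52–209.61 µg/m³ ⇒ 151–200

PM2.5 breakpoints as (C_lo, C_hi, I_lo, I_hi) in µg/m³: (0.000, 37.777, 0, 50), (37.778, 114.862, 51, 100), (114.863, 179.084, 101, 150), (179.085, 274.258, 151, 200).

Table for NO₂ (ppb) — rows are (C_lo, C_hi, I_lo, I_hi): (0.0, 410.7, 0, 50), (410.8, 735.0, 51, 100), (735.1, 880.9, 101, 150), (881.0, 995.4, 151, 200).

CO: 4.63 lies in 0.00–15.23, so I_lo=0, I_hi=50, C_lo=0.00, C_hi=15.23.
(50−0)/(15.23−0.00) × (4.63−0.00) + 0 = 50/15.23 × 4.63 + 0 ≈ 15.20 → 15.
SO₂ 490.2: bracket 391.1–577.4 → index 151–200; slope 49/186.3, offset 99.1.
AQI = 151 + 49/186.3·99.1 ≈ 177.06 ⇒ 177.
O₃ 0.1072: bracket 0.1053–0.1588 → index 101–150; slope 49/0.0535, offset 0.0019.
AQI = 101 + 49/0.0535·0.0019 ≈ 102.74 ⇒ 103.
PM10: 34.43 lies in 0.00–47.13, so I_lo=0, I_hi=50, C_lo=0.00, C_hi=47.13.
(50−0)/(47.13−0.00) × (34.43−0.00) + 0 = 50/47.13 × 34.43 + 0 ≈ 36.53 → 37.
PM2.5 180.652: bracket 179.085–274.258 → index 151–200; slope 49/95.173, offset 1.567.
AQI = 151 + 49/95.173·1.567 ≈ 151.81 ⇒ 152.
NO₂: 800.5 ∈ [735.1, 880.9] ↔ index [101, 150].
101 + (800.5−735.1)·(150−101)/(880.9−735.1) = 101 + 65.4·49/145.8 ≈ 122.98, so AQI = 123.
Sub-indices: CO→15, SO₂→177, O₃→103, PM10→37, PM2.5→152, NO₂→123. Overall AQI = max = 177; dominant pollutant is SO₂.

177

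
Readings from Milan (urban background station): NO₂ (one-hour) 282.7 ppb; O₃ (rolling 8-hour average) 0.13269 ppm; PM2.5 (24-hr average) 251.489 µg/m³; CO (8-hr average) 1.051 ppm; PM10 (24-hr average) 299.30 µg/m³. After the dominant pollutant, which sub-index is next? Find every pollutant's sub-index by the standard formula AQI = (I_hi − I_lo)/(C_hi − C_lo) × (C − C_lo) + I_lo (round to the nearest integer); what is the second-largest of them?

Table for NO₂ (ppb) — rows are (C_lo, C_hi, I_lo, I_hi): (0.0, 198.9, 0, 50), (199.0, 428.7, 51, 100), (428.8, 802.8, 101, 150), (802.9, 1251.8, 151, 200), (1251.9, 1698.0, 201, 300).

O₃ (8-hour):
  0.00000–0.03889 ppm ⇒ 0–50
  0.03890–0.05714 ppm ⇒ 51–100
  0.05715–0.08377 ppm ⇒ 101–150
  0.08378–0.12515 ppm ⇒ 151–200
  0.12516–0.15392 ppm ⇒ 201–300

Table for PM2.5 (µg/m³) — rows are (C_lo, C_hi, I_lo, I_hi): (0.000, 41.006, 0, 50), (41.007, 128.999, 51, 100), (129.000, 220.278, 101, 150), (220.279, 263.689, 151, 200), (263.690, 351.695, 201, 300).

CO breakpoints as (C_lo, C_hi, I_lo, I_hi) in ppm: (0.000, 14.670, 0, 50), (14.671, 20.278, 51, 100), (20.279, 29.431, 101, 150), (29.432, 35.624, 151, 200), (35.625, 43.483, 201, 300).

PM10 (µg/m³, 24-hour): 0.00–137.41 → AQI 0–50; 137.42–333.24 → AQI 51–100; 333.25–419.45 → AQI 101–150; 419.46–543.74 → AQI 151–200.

186

NO₂: row 199.0–428.7 (AQI 51–100). (100−51)·(282.7−199.0)/(428.7−199.0) + 51 = 49·83.7/229.7 + 51 ≈ 68.86 → 69.
O₃: row 0.12516–0.15392 (AQI 201–300). (300−201)·(0.13269−0.12516)/(0.15392−0.12516) + 201 = 99·0.00753/0.02876 + 201 ≈ 226.92 → 227.
PM2.5: 251.489 lies in 220.279–263.689, so I_lo=151, I_hi=200, C_lo=220.279, C_hi=263.689.
(200−151)/(263.689−220.279) × (251.489−220.279) + 151 = 49/43.410 × 31.210 + 151 ≈ 186.23 → 186.
CO: 1.051 lies in 0.000–14.670, so I_lo=0, I_hi=50, C_lo=0.000, C_hi=14.670.
(50−0)/(14.670−0.000) × (1.051−0.000) + 0 = 50/14.670 × 1.051 + 0 ≈ 3.58 → 4.
PM10: 299.30 lies in 137.42–333.24, so I_lo=51, I_hi=100, C_lo=137.42, C_hi=333.24.
(100−51)/(333.24−137.42) × (299.30−137.42) + 51 = 49/195.82 × 161.88 + 51 ≈ 91.51 → 92.
Sub-indices: NO₂→69, O₃→227, PM2.5→186, CO→4, PM10→92. Ranked high→low: 227, 186, 92, 69, 4. Second-highest sub-index = 186.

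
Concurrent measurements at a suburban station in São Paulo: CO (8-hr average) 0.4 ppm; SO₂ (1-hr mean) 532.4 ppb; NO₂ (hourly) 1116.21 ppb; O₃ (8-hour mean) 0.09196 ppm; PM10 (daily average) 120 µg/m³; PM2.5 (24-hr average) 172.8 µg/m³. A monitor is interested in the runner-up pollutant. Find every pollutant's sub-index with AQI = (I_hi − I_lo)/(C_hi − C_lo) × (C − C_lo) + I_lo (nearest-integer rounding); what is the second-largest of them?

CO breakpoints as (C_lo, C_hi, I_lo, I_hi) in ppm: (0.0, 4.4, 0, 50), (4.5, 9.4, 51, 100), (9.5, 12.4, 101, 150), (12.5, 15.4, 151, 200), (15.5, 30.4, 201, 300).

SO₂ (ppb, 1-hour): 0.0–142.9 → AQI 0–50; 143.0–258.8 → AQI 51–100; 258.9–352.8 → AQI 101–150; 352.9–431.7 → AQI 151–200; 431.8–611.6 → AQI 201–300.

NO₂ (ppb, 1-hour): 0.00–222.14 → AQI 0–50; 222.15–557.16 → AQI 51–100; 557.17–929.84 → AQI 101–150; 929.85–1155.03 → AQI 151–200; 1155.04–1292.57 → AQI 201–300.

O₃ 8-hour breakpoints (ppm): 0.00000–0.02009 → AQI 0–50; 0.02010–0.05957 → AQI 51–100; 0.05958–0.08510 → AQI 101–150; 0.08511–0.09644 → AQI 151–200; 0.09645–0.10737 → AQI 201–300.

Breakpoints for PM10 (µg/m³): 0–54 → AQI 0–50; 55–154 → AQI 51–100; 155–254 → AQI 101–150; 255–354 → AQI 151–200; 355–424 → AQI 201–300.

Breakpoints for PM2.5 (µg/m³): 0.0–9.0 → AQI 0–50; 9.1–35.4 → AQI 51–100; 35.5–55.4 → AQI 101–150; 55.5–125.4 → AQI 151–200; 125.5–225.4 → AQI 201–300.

CO: 0.4 ∈ [0.0, 4.4] ↔ index [0, 50].
0 + (0.4−0.0)·(50−0)/(4.4−0.0) = 0 + 0.4·50/4.4 ≈ 4.55, so AQI = 5.
SO₂: 532.4 ∈ [431.8, 611.6] ↔ index [201, 300].
201 + (532.4−431.8)·(300−201)/(611.6−431.8) = 201 + 100.6·99/179.8 ≈ 256.39, so AQI = 256.
NO₂: 1116.21 ∈ [929.85, 1155.03] ↔ index [151, 200].
151 + (1116.21−929.85)·(200−151)/(1155.03−929.85) = 151 + 186.36·49/225.18 ≈ 191.55, so AQI = 192.
O₃: row 0.08511–0.09644 (AQI 151–200). (200−151)·(0.09196−0.08511)/(0.09644−0.08511) + 151 = 49·0.00685/0.01133 + 151 ≈ 180.62 → 181.
PM10: 120 lies in 55–154, so I_lo=51, I_hi=100, C_lo=55, C_hi=154.
(100−51)/(154−55) × (120−55) + 51 = 49/99 × 65 + 51 ≈ 83.17 → 83.
PM2.5: row 125.5–225.4 (AQI 201–300). (300−201)·(172.8−125.5)/(225.4−125.5) + 201 = 99·47.3/99.9 + 201 ≈ 247.87 → 248.
Sub-indices: CO→5, SO₂→256, NO₂→192, O₃→181, PM10→83, PM2.5→248. Ranked high→low: 256, 248, 192, 181, 83, 5. Second-highest sub-index = 248.

248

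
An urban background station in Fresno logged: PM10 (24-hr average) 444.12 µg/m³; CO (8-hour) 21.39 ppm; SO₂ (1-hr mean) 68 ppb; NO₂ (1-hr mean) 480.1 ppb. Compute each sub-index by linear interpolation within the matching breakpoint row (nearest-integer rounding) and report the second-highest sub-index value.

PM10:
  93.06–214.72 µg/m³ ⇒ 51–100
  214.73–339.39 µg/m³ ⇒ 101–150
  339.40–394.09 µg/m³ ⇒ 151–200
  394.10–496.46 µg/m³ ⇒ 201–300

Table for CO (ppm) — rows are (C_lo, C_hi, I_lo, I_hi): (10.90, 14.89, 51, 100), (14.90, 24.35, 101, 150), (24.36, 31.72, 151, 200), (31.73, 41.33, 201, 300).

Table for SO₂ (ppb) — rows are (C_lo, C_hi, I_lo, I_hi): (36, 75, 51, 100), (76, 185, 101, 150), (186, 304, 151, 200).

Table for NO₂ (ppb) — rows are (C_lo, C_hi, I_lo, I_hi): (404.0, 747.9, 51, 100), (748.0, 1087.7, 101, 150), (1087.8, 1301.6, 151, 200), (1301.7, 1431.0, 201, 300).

PM10: 444.12 ∈ [394.10, 496.46] ↔ index [201, 300].
201 + (444.12−394.10)·(300−201)/(496.46−394.10) = 201 + 50.02·99/102.36 ≈ 249.38, so AQI = 249.
CO: 21.39 ∈ [14.90, 24.35] ↔ index [101, 150].
101 + (21.39−14.90)·(150−101)/(24.35−14.90) = 101 + 6.49·49/9.45 ≈ 134.65, so AQI = 135.
SO₂: 68 lies in 36–75, so I_lo=51, I_hi=100, C_lo=36, C_hi=75.
(100−51)/(75−36) × (68−36) + 51 = 49/39 × 32 + 51 ≈ 91.21 → 91.
NO₂: 480.1 ∈ [404.0, 747.9] ↔ index [51, 100].
51 + (480.1−404.0)·(100−51)/(747.9−404.0) = 51 + 76.1·49/343.9 ≈ 61.84, so AQI = 62.
Sub-indices: PM10→249, CO→135, SO₂→91, NO₂→62. Ranked high→low: 249, 135, 91, 62. Second-highest sub-index = 135.

135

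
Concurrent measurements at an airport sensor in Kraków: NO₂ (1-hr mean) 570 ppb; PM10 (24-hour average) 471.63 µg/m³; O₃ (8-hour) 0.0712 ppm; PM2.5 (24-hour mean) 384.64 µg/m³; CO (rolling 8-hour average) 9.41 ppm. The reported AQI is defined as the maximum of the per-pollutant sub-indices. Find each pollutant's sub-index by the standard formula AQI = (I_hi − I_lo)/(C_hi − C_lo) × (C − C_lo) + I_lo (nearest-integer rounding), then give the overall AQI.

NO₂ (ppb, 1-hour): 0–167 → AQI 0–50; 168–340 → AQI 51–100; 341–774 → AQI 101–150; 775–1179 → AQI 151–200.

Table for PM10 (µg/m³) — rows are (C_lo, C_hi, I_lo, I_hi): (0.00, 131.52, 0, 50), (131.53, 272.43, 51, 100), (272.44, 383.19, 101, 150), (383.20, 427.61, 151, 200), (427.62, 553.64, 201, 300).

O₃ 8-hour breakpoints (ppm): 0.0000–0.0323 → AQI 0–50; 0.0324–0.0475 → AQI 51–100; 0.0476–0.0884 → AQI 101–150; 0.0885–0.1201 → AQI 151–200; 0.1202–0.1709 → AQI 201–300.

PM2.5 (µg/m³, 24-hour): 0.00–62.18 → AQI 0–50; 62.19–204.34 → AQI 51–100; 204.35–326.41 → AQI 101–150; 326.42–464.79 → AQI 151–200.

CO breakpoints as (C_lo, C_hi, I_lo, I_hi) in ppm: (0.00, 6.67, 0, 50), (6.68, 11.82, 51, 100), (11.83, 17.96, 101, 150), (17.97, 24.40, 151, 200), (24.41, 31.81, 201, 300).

236

NO₂: row 341–774 (AQI 101–150). (150−101)·(570−341)/(774−341) + 101 = 49·229/433 + 101 ≈ 126.91 → 127.
PM10: row 427.62–553.64 (AQI 201–300). (300−201)·(471.63−427.62)/(553.64−427.62) + 201 = 99·44.01/126.02 + 201 ≈ 235.57 → 236.
O₃: row 0.0476–0.0884 (AQI 101–150). (150−101)·(0.0712−0.0476)/(0.0884−0.0476) + 101 = 49·0.0236/0.0408 + 101 ≈ 129.34 → 129.
PM2.5 384.64: bracket 326.42–464.79 → index 151–200; slope 49/138.37, offset 58.22.
AQI = 151 + 49/138.37·58.22 ≈ 171.62 ⇒ 172.
CO: 9.41 ∈ [6.68, 11.82] ↔ index [51, 100].
51 + (9.41−6.68)·(100−51)/(11.82−6.68) = 51 + 2.73·49/5.14 ≈ 77.03, so AQI = 77.
Sub-indices: NO₂→127, PM10→236, O₃→129, PM2.5→172, CO→77. Overall AQI = max = 236; dominant pollutant is PM10.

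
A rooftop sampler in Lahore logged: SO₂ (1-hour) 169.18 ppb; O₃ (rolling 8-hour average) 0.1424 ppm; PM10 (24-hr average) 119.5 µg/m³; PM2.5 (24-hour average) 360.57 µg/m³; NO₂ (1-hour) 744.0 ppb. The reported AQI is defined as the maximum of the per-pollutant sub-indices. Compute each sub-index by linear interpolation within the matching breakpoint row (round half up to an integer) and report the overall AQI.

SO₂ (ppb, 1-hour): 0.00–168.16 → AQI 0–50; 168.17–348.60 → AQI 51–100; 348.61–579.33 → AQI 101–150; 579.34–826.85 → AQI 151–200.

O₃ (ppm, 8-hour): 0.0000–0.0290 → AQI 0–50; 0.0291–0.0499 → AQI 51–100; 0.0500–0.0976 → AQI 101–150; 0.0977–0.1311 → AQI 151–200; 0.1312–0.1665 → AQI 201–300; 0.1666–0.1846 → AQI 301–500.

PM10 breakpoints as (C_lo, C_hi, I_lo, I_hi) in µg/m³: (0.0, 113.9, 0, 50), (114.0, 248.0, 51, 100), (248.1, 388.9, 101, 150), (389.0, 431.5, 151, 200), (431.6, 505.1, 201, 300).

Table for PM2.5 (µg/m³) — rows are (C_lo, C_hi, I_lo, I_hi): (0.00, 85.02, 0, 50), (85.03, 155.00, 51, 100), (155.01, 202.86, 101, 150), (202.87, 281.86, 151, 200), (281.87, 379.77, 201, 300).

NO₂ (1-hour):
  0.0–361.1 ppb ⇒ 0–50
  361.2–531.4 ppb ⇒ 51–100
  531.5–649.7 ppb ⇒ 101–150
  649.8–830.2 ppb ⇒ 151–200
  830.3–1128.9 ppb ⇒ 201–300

281

SO₂: 169.18 lies in 168.17–348.60, so I_lo=51, I_hi=100, C_lo=168.17, C_hi=348.60.
(100−51)/(348.60−168.17) × (169.18−168.17) + 51 = 49/180.43 × 1.01 + 51 ≈ 51.27 → 51.
O₃: 0.1424 lies in 0.1312–0.1665, so I_lo=201, I_hi=300, C_lo=0.1312, C_hi=0.1665.
(300−201)/(0.1665−0.1312) × (0.1424−0.1312) + 201 = 99/0.0353 × 0.0112 + 201 ≈ 232.41 → 232.
PM10: 119.5 lies in 114.0–248.0, so I_lo=51, I_hi=100, C_lo=114.0, C_hi=248.0.
(100−51)/(248.0−114.0) × (119.5−114.0) + 51 = 49/134.0 × 5.5 + 51 ≈ 53.01 → 53.
PM2.5 360.57: bracket 281.87–379.77 → index 201–300; slope 99/97.90, offset 78.70.
AQI = 201 + 99/97.90·78.70 ≈ 280.58 ⇒ 281.
NO₂: 744.0 lies in 649.8–830.2, so I_lo=151, I_hi=200, C_lo=649.8, C_hi=830.2.
(200−151)/(830.2−649.8) × (744.0−649.8) + 151 = 49/180.4 × 94.2 + 151 ≈ 176.59 → 177.
Sub-indices: SO₂→51, O₃→232, PM10→53, PM2.5→281, NO₂→177. Overall AQI = max = 281; dominant pollutant is PM2.5.
AQI 281: Very Unhealthy.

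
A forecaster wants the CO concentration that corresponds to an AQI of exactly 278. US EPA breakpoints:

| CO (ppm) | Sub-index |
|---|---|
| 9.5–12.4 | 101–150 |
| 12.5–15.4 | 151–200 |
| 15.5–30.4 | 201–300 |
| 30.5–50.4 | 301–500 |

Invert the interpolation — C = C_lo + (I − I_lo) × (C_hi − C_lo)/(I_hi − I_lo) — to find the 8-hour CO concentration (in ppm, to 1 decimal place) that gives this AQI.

AQI 278 lies in the 201–300 band, which corresponds to 15.5–30.4 ppm.
C = 15.5 + (278−201)×(30.4−15.5)/(300−201) = 15.5 + 77×14.9/99 ≈ 27.089 ppm → 27.1 ppm to 1 dp.

27.1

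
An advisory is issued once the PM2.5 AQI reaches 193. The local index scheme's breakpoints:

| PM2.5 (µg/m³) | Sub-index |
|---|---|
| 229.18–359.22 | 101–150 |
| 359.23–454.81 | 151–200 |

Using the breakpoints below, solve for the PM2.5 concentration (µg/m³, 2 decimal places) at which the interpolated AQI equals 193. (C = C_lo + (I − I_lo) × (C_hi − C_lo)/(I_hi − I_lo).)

441.16

AQI 193 lies in the 151–200 band, which corresponds to 359.23–454.81 µg/m³.
C = 359.23 + (193−151)×(454.81−359.23)/(200−151) = 359.23 + 42×95.58/49 ≈ 441.1557 µg/m³ → 441.16 µg/m³ to 2 dp.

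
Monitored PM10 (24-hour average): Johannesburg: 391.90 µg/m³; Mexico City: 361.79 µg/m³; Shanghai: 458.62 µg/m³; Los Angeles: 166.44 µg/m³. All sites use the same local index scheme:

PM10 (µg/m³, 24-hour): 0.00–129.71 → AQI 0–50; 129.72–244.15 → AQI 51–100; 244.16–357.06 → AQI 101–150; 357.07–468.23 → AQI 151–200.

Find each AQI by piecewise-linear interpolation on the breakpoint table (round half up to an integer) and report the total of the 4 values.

582

Johannesburg 391.90: bracket 357.07–468.23 → index 151–200; slope 49/111.16, offset 34.83.
AQI = 151 + 49/111.16·34.83 ≈ 166.35 ⇒ 166.
Mexico City 361.79: bracket 357.07–468.23 → index 151–200; slope 49/111.16, offset 4.72.
AQI = 151 + 49/111.16·4.72 ≈ 153.08 ⇒ 153.
Shanghai: 458.62 ∈ [357.07, 468.23] ↔ index [151, 200].
151 + (458.62−357.07)·(200−151)/(468.23−357.07) = 151 + 101.55·49/111.16 ≈ 195.76, so AQI = 196.
Los Angeles: 166.44 ∈ [129.72, 244.15] ↔ index [51, 100].
51 + (166.44−129.72)·(100−51)/(244.15−129.72) = 51 + 36.72·49/114.43 ≈ 66.72, so AQI = 67.
AQIs: Johannesburg=166, Mexico City=153, Shanghai=196, Los Angeles=67. Sum = 166 + 153 + 196 + 67 = 582.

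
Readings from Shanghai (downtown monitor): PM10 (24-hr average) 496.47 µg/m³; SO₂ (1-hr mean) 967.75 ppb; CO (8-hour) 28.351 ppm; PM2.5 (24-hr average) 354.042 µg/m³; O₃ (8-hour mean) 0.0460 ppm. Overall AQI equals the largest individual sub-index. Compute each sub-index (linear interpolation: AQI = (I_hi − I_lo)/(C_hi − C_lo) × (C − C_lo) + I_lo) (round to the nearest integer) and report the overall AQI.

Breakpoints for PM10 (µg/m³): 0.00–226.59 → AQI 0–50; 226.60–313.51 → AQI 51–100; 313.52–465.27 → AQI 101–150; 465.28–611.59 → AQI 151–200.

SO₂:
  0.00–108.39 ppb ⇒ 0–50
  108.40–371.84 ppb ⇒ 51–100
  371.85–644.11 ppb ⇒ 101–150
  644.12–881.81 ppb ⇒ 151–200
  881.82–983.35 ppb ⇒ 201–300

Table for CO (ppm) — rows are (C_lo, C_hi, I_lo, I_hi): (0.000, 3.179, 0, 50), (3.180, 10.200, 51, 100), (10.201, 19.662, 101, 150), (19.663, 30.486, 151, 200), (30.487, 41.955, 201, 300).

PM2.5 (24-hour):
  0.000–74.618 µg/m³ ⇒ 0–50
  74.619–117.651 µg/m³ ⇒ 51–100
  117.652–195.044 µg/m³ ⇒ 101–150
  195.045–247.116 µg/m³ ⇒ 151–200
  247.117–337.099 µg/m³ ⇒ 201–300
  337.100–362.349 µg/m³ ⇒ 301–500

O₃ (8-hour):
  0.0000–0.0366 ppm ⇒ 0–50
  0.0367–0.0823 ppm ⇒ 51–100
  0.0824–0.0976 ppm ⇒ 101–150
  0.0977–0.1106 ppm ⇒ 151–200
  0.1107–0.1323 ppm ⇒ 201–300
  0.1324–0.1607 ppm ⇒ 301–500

435

PM10: 496.47 lies in 465.28–611.59, so I_lo=151, I_hi=200, C_lo=465.28, C_hi=611.59.
(200−151)/(611.59−465.28) × (496.47−465.28) + 151 = 49/146.31 × 31.19 + 151 ≈ 161.45 → 161.
SO₂: 967.75 ∈ [881.82, 983.35] ↔ index [201, 300].
201 + (967.75−881.82)·(300−201)/(983.35−881.82) = 201 + 85.93·99/101.53 ≈ 284.79, so AQI = 285.
CO: row 19.663–30.486 (AQI 151–200). (200−151)·(28.351−19.663)/(30.486−19.663) + 151 = 49·8.688/10.823 + 151 ≈ 190.33 → 190.
PM2.5: row 337.100–362.349 (AQI 301–500). (500−301)·(354.042−337.100)/(362.349−337.100) + 301 = 199·16.942/25.249 + 301 ≈ 434.53 → 435.
O₃: 0.0460 ∈ [0.0367, 0.0823] ↔ index [51, 100].
51 + (0.0460−0.0367)·(100−51)/(0.0823−0.0367) = 51 + 0.0093·49/0.0456 ≈ 60.99, so AQI = 61.
Sub-indices: PM10→161, SO₂→285, CO→190, PM2.5→435, O₃→61. Overall AQI = max = 435; dominant pollutant is PM2.5.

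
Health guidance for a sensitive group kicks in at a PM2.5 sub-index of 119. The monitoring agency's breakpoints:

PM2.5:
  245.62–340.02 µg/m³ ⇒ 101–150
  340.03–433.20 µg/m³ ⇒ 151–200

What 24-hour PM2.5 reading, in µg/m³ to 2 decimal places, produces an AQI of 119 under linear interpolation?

AQI 119 lies in the 101–150 band, which corresponds to 245.62–340.02 µg/m³.
C = 245.62 + (119−101)×(340.02−245.62)/(150−101) = 245.62 + 18×94.40/49 ≈ 280.2976 µg/m³ → 280.30 µg/m³ to 2 dp.

280.30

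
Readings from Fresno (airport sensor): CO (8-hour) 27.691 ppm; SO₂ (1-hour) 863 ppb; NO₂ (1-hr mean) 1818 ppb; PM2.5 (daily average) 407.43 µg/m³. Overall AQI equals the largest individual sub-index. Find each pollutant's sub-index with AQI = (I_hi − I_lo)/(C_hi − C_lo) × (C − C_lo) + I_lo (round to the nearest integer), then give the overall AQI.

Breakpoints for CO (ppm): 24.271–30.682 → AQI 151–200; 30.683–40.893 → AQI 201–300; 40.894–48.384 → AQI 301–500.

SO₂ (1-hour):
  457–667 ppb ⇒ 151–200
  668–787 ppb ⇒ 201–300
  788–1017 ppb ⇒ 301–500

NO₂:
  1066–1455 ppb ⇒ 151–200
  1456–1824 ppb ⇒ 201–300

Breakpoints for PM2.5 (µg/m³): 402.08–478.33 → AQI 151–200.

CO: 27.691 lies in 24.271–30.682, so I_lo=151, I_hi=200, C_lo=24.271, C_hi=30.682.
(200−151)/(30.682−24.271) × (27.691−24.271) + 151 = 49/6.411 × 3.420 + 151 ≈ 177.14 → 177.
SO₂: 863 lies in 788–1017, so I_lo=301, I_hi=500, C_lo=788, C_hi=1017.
(500−301)/(1017−788) × (863−788) + 301 = 199/229 × 75 + 301 ≈ 366.17 → 366.
NO₂: 1818 ∈ [1456, 1824] ↔ index [201, 300].
201 + (1818−1456)·(300−201)/(1824−1456) = 201 + 362·99/368 ≈ 298.39, so AQI = 298.
PM2.5 407.43: bracket 402.08–478.33 → index 151–200; slope 49/76.25, offset 5.35.
AQI = 151 + 49/76.25·5.35 ≈ 154.44 ⇒ 154.
Sub-indices: CO→177, SO₂→366, NO₂→298, PM2.5→154. Overall AQI = max = 366; dominant pollutant is SO₂.
AQI 366: Hazardous.

366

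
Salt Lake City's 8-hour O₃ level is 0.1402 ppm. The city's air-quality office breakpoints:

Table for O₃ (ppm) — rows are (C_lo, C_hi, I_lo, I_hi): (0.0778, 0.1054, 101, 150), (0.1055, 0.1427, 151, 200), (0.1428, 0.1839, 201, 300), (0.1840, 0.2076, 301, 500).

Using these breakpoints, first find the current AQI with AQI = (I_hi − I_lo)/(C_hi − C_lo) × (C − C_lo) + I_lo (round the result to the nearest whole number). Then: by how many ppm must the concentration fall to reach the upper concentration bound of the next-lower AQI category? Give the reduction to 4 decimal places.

0.0348

O₃: row 0.1055–0.1427 (AQI 151–200). (200−151)·(0.1402−0.1055)/(0.1427−0.1055) + 151 = 49·0.0347/0.0372 + 151 ≈ 196.71 → 197.
Current AQI 197 is in the Unhealthy range (151–200). The next-lower category tops out at AQI 150, whose upper concentration bound is 0.1054 ppm.
Reduction needed = 0.1402 − 0.1054 = 0.0348 ppm.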